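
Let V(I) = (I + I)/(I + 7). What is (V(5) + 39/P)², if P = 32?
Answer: 38809/9216 ≈ 4.2110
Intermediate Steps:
V(I) = 2*I/(7 + I) (V(I) = (2*I)/(7 + I) = 2*I/(7 + I))
(V(5) + 39/P)² = (2*5/(7 + 5) + 39/32)² = (2*5/12 + 39*(1/32))² = (2*5*(1/12) + 39/32)² = (⅚ + 39/32)² = (197/96)² = 38809/9216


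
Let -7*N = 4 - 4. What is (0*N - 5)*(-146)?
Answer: 730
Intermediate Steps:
N = 0 (N = -(4 - 4)/7 = -⅐*0 = 0)
(0*N - 5)*(-146) = (0*0 - 5)*(-146) = (0 - 5)*(-146) = -5*(-146) = 730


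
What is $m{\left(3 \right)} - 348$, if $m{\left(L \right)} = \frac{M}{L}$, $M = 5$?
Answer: $- \frac{1039}{3} \approx -346.33$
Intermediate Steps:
$m{\left(L \right)} = \frac{5}{L}$
$m{\left(3 \right)} - 348 = \frac{5}{3} - 348 = - \frac{1039}{3}$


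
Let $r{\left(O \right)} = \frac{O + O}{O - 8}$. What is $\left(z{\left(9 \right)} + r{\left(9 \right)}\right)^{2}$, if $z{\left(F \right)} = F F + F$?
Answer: $11664$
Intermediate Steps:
$z{\left(F \right)} = F + F^{2}$ ($z{\left(F \right)} = F^{2} + F = F + F^{2}$)
$r{\left(O \right)} = \frac{2 O}{-8 + O}$
$\left(z{\left(9 \right)} + r{\left(9 \right)}\right)^{2} = \left(9 \left(1 + 9\right) + 2 \cdot 9 \frac{1}{-8 + 9}\right)^{2} = \left(9 \cdot 10 + 2 \cdot 9 \cdot 1^{-1}\right)^{2} = \left(90 + 2 \cdot 9 \cdot 1\right)^{2} = \left(90 + 18\right)^{2} = 108^{2} = 11664$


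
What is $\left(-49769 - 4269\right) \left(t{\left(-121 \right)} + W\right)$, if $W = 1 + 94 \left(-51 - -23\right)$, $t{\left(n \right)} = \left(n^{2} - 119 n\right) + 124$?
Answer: $-1433790254$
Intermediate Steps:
$t{\left(n \right)} = 124 + n^{2} - 119 n$
$W = -2631$ ($W = 1 + 94 \left(-51 + 23\right) = 1 + 94 \left(-28\right) = 1 - 2632 = -2631$)
$\left(-49769 - 4269\right) \left(t{\left(-121 \right)} + W\right) = \left(-49769 - 4269\right) \left(\left(124 + \left(-121\right)^{2} - -14399\right) - 2631\right) = \left(-49769 - 4269\right) \left(\left(124 + 14641 + 14399\right) - 2631\right) = - 54038 \left(29164 - 2631\right) = \left(-54038\right) 26533 = -1433790254$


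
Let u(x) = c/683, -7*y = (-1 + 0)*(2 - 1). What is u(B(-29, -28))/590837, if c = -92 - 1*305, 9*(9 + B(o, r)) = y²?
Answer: -397/403541671 ≈ -9.8379e-7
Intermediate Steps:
y = ⅐ (y = -(-1 + 0)*(2 - 1)/7 = -(-1)/7 = -⅐*(-1) = ⅐ ≈ 0.14286)
B(o, r) = -3968/441 (B(o, r) = -9 + (⅐)²/9 = -9 + (⅑)*(1/49) = -9 + 1/441 = -3968/441)
c = -397 (c = -92 - 305 = -397)
u(x) = -397/683
u(B(-29, -28))/590837 = -397/683/590837 = -397/683*1/590837 = -397/403541671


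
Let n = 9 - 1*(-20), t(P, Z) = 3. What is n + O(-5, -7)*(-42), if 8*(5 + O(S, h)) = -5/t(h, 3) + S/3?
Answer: 513/2 ≈ 256.50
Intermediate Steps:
O(S, h) = -125/24 + S/24 (O(S, h) = -5 + (-5/3 + S/3)/8 = -5 + (-5/24 + S/24) = -125/24 + S/24)
n = 29 (n = 9 + 20 = 29)
n + O(-5, -7)*(-42) = 29 + (-125/24 + (1/24)*(-5))*(-42) = 29 + (-125/24 - 5/24)*(-42) = 29 - 65/12*(-42) = 29 + 455/2 = 513/2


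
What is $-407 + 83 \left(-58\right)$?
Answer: $-5221$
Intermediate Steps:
$-407 + 83 \left(-58\right) = -407 - 4814 = -5221$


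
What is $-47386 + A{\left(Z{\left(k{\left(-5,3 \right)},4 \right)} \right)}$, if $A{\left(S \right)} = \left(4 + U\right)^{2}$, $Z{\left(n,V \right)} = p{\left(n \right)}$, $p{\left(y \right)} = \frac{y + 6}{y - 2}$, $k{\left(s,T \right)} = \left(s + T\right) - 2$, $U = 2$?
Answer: $-47350$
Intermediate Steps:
$k{\left(s,T \right)} = -2 + T + s$ ($k{\left(s,T \right)} = \left(T + s\right) - 2 = -2 + T + s$)
$p{\left(y \right)} = \frac{6 + y}{-2 + y}$
$Z{\left(n,V \right)} = \frac{6 + n}{-2 + n}$
$A{\left(S \right)} = 36$ ($A{\left(S \right)} = \left(4 + 2\right)^{2} = 6^{2} = 36$)
$-47386 + A{\left(Z{\left(k{\left(-5,3 \right)},4 \right)} \right)} = -47386 + 36 = -47350$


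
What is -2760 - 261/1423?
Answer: -3927741/1423 ≈ -2760.2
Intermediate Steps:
-2760 - 261/1423 = -3927741/1423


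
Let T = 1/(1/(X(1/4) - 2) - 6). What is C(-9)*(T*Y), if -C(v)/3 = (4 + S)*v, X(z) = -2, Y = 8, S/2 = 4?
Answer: -10368/25 ≈ -414.72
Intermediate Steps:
S = 8 (S = 2*4 = 8)
T = -4/25 (T = 1/(1/(-2 - 2) - 6) = 1/(1/(-4) - 6) = 1/(-¼ - 6) = 1/(-25/4) = -4/25 ≈ -0.16000)
C(v) = -36*v (C(v) = -3*(4 + 8)*v = -36*v)
C(-9)*(T*Y) = (-36*(-9))*(-4/25*8) = 324*(-32/25) = -10368/25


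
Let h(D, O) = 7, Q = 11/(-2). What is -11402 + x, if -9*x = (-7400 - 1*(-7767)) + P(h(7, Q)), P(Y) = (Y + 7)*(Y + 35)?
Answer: -103573/9 ≈ -11508.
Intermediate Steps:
Q = -11/2 (Q = 11*(-½) = -11/2 ≈ -5.5000)
P(Y) = (7 + Y)*(35 + Y)
x = -955/9 (x = -((-7400 - 1*(-7767)) + (245 + 7² + 42*7))/9 = -((-7400 + 7767) + (245 + 49 + 294))/9 = -(367 + 588)/9 = -⅑*955 = -955/9 ≈ -106.11)
-11402 + x = -11402 - 955/9 = -103573/9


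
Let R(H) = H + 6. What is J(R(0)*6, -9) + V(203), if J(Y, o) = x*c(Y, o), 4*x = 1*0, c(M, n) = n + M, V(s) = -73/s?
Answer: -73/203 ≈ -0.35961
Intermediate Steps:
R(H) = 6 + H
c(M, n) = M + n
x = 0 (x = (1*0)/4 = (¼)*0 = 0)
J(Y, o) = 0 (J(Y, o) = 0*(Y + o) = 0)
J(R(0)*6, -9) + V(203) = 0 - 73/203 = -73/203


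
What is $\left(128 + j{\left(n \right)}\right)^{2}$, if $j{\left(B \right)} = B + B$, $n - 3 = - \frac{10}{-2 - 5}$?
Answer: $\frac{917764}{49} \approx 18730.0$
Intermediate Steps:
$n = \frac{31}{7}$ ($n = 3 - \frac{10}{-2 - 5} = 3 - \frac{10}{-7} = 3 - - \frac{10}{7} = 3 + \frac{10}{7} = \frac{31}{7} \approx 4.4286$)
$j{\left(B \right)} = 2 B$
$\left(128 + j{\left(n \right)}\right)^{2} = \left(128 + 2 \cdot \frac{31}{7}\right)^{2} = \left(128 + \frac{62}{7}\right)^{2} = \left(\frac{958}{7}\right)^{2} = \frac{917764}{49}$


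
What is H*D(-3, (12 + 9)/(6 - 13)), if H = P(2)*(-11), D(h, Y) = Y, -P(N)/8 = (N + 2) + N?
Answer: -1584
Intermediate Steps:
P(N) = -16 - 16*N (P(N) = -8*((N + 2) + N) = -8*((2 + N) + N) = -8*(2 + 2*N) = -16 - 16*N)
H = 528 (H = (-16 - 16*2)*(-11) = (-16 - 32)*(-11) = -48*(-11) = 528)
H*D(-3, (12 + 9)/(6 - 13)) = 528*((12 + 9)/(6 - 13)) = 528*(21/(-7)) = 528*(21*(-⅐)) = 528*(-3) = -1584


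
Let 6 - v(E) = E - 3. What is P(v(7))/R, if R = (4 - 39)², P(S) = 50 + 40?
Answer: 18/245 ≈ 0.073469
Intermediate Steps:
v(E) = 9 - E (v(E) = 6 - (E - 3) = 6 - (-3 + E) = 6 + (3 - E) = 9 - E)
P(S) = 90
R = 1225 (R = (-35)² = 1225)
P(v(7))/R = 90/1225 = 90*(1/1225) = 18/245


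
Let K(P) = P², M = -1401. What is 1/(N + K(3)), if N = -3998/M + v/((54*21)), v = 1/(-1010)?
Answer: 534873780/6340219993 ≈ 0.084362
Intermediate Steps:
v = -1/1010 ≈ -0.00099010
N = 1526355973/534873780 (N = -3998/(-1401) - 1/(1010*(54*21)) = -3998*(-1/1401) - 1/1010/1134 = 3998/1401 - 1/1010*1/1134 = 3998/1401 - 1/1145340 = 1526355973/534873780 ≈ 2.8537)
1/(N + K(3)) = 1/(1526355973/534873780 + 3²) = 1/(1526355973/534873780 + 9) = 1/(6340219993/534873780) = 534873780/6340219993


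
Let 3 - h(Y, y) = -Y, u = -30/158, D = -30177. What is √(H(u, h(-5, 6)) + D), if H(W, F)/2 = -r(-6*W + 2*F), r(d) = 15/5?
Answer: I*√30183 ≈ 173.73*I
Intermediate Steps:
u = -15/79 (u = -30*1/158 = -15/79 ≈ -0.18987)
h(Y, y) = 3 + Y (h(Y, y) = 3 - (-1)*Y = 3 + Y)
r(d) = 3 (r(d) = 15*(⅕) = 3)
H(W, F) = -6 (H(W, F) = 2*(-1*3) = 2*(-3) = -6)
√(H(u, h(-5, 6)) + D) = √(-6 - 30177) = √(-30183) = I*√30183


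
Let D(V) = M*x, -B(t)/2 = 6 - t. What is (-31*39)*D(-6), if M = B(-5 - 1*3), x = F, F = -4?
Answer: -135408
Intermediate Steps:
x = -4
B(t) = -12 + 2*t (B(t) = -2*(6 - t) = -12 + 2*t)
M = -28 (M = -12 + 2*(-5 - 1*3) = -12 + 2*(-5 - 3) = -12 + 2*(-8) = -12 - 16 = -28)
D(V) = 112 (D(V) = -28*(-4) = 112)
(-31*39)*D(-6) = -31*39*112 = -1209*112 = -135408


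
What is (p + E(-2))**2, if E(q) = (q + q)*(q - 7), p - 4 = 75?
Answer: 13225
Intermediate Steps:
p = 79 (p = 4 + 75 = 79)
E(q) = 2*q*(-7 + q) (E(q) = (2*q)*(-7 + q) = 2*q*(-7 + q))
(p + E(-2))**2 = (79 + 2*(-2)*(-7 - 2))**2 = (79 + 2*(-2)*(-9))**2 = (79 + 36)**2 = 115**2 = 13225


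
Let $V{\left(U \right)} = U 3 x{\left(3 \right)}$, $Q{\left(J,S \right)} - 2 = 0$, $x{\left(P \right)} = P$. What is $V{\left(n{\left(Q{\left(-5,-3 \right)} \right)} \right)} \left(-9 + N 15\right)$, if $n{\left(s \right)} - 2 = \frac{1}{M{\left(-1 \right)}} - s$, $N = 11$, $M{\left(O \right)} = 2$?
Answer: $702$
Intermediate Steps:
$Q{\left(J,S \right)} = 2$ ($Q{\left(J,S \right)} = 2 + 0 = 2$)
$n{\left(s \right)} = \frac{5}{2} - s$ ($n{\left(s \right)} = 2 - \left(- \frac{1}{2} + s\right) = \frac{5}{2} - s$)
$V{\left(U \right)} = 9 U$ ($V{\left(U \right)} = U 3 \cdot 3 = 3 U 3 = 9 U$)
$V{\left(n{\left(Q{\left(-5,-3 \right)} \right)} \right)} \left(-9 + N 15\right) = 9 \left(\frac{5}{2} - 2\right) \left(-9 + 11 \cdot 15\right) = 9 \left(\frac{5}{2} - 2\right) \left(-9 + 165\right) = 9 \cdot \frac{1}{2} \cdot 156 = \frac{9}{2} \cdot 156 = 702$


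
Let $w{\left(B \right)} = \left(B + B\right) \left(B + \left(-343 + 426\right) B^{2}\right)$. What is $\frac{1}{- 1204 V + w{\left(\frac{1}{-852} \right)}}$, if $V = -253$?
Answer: $\frac{309235104}{94196723500417} \approx 3.2829 \cdot 10^{-6}$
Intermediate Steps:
$w{\left(B \right)} = 2 B \left(B + 83 B^{2}\right)$
$\frac{1}{- 1204 V + w{\left(\frac{1}{-852} \right)}} = \frac{1}{\left(-1204\right) \left(-253\right) + \left(\frac{1}{-852}\right)^{2} \left(2 + \frac{166}{-852}\right)} = \frac{1}{304612 + \left(- \frac{1}{852}\right)^{2} \left(2 + 166 \left(- \frac{1}{852}\right)\right)} = \frac{1}{304612 + \frac{2 - \frac{83}{426}}{725904}} = \frac{1}{304612 + \frac{1}{725904} \cdot \frac{769}{426}} = \frac{1}{304612 + \frac{769}{309235104}} = \frac{1}{\frac{94196723500417}{309235104}} = \frac{309235104}{94196723500417}$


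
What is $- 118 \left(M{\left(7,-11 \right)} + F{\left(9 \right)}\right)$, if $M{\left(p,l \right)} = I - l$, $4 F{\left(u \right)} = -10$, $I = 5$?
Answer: $-1593$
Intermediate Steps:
$F{\left(u \right)} = - \frac{5}{2}$ ($F{\left(u \right)} = \frac{1}{4} \left(-10\right) = - \frac{5}{2}$)
$M{\left(p,l \right)} = 5 - l$
$- 118 \left(M{\left(7,-11 \right)} + F{\left(9 \right)}\right) = - 118 \left(\left(5 - -11\right) - \frac{5}{2}\right) = - 118 \left(\left(5 + 11\right) - \frac{5}{2}\right) = - 118 \left(16 - \frac{5}{2}\right) = \left(-118\right) \frac{27}{2} = -1593$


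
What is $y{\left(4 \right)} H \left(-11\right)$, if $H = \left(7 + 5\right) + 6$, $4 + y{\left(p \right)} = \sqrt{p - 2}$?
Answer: $792 - 198 \sqrt{2} \approx 511.99$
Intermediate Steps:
$y{\left(p \right)} = -4 + \sqrt{-2 + p}$ ($y{\left(p \right)} = -4 + \sqrt{p - 2} = -4 + \sqrt{-2 + p}$)
$H = 18$ ($H = 12 + 6 = 18$)
$y{\left(4 \right)} H \left(-11\right) = \left(-4 + \sqrt{-2 + 4}\right) 18 \left(-11\right) = \left(-4 + \sqrt{2}\right) 18 \left(-11\right) = \left(-72 + 18 \sqrt{2}\right) \left(-11\right) = 792 - 198 \sqrt{2}$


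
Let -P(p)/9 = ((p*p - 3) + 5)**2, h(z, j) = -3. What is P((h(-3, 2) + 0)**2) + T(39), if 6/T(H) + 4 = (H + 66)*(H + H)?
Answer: -253770090/4093 ≈ -62001.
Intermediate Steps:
T(H) = 6/(-4 + 2*H*(66 + H)) (T(H) = 6/(-4 + (H + 66)*(H + H)) = 6/(-4 + (66 + H)*(2*H)) = 6/(-4 + 2*H*(66 + H)))
P(p) = -9*(2 + p**2)**2 (P(p) = -9*((p*p - 3) + 5)**2 = -9*((p**2 - 3) + 5)**2 = -9*((-3 + p**2) + 5)**2 = -9*(2 + p**2)**2)
P((h(-3, 2) + 0)**2) + T(39) = -9*(2 + ((-3 + 0)**2)**2)**2 + 3/(-2 + 39**2 + 66*39) = -9*(2 + ((-3)**2)**2)**2 + 3/(-2 + 1521 + 2574) = -9*(2 + 9**2)**2 + 3/4093 = -9*(2 + 81)**2 + 3*(1/4093) = -9*83**2 + 3/4093 = -9*6889 + 3/4093 = -62001 + 3/4093 = -253770090/4093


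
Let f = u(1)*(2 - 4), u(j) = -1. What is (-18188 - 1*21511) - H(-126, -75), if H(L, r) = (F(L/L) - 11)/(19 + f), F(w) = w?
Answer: -833669/21 ≈ -39699.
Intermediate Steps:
f = 2 (f = -(2 - 4) = -1*(-2) = 2)
H(L, r) = -10/21 (H(L, r) = (L/L - 11)/(19 + 2) = (1 - 11)/21 = -10*1/21 = -10/21)
(-18188 - 1*21511) - H(-126, -75) = (-18188 - 1*21511) - 1*(-10/21) = (-18188 - 21511) + 10/21 = -39699 + 10/21 = -833669/21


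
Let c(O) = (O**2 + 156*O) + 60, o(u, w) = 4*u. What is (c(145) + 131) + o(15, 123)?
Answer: 43896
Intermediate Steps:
c(O) = 60 + O**2 + 156*O
(c(145) + 131) + o(15, 123) = ((60 + 145**2 + 156*145) + 131) + 4*15 = ((60 + 21025 + 22620) + 131) + 60 = (43705 + 131) + 60 = 43836 + 60 = 43896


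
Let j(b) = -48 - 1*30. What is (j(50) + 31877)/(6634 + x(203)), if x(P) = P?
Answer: 31799/6837 ≈ 4.6510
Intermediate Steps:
j(b) = -78 (j(b) = -48 - 30 = -78)
(j(50) + 31877)/(6634 + x(203)) = (-78 + 31877)/(6634 + 203) = 31799/6837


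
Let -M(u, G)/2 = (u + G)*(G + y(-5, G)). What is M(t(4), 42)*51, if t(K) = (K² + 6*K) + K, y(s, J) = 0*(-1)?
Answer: -368424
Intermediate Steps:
y(s, J) = 0
t(K) = K² + 7*K
M(u, G) = -2*G*(G + u) (M(u, G) = -2*(u + G)*(G + 0) = -2*(G + u)*G = -2*G*(G + u))
M(t(4), 42)*51 = (2*42*(-1*42 - 4*(7 + 4)))*51 = (2*42*(-42 - 4*11))*51 = (2*42*(-42 - 1*44))*51 = (2*42*(-42 - 44))*51 = (2*42*(-86))*51 = -7224*51 = -368424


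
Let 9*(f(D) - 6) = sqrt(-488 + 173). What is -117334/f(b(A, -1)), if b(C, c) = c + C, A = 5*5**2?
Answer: -6336036/359 + 352002*I*sqrt(35)/359 ≈ -17649.0 + 5800.8*I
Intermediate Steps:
A = 125 (A = 5*25 = 125)
b(C, c) = C + c
f(D) = 6 + I*sqrt(35)/3 (f(D) = 6 + sqrt(-488 + 173)/9 = 6 + sqrt(-315)/9 = 6 + (3*I*sqrt(35))/9 = 6 + I*sqrt(35)/3)
-117334/f(b(A, -1)) = -117334/(6 + I*sqrt(35)/3)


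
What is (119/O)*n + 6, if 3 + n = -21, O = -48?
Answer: 131/2 ≈ 65.500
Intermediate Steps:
n = -24 (n = -3 - 21 = -24)
(119/O)*n + 6 = (119/(-48))*(-24) + 6 = (119*(-1/48))*(-24) + 6 = -119/48*(-24) + 6 = 119/2 + 6 = 131/2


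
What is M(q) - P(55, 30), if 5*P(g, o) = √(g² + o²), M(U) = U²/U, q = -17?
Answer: -17 - √157 ≈ -29.530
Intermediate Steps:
M(U) = U
P(g, o) = √(g² + o²)/5
M(q) - P(55, 30) = -17 - √(55² + 30²)/5 = -17 - √(3025 + 900)/5 = -17 - √3925/5 = -17 - 5*√157/5 = -17 - √157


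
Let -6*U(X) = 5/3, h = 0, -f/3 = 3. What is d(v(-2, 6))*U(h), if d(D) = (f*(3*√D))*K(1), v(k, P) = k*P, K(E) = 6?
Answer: 90*I*√3 ≈ 155.88*I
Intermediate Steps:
f = -9 (f = -3*3 = -9)
v(k, P) = P*k
d(D) = -162*√D (d(D) = -27*√D*6 = -162*√D)
U(X) = -5/18 (U(X) = -5/(6*3) = -⅙*5/3 = -5/18)
d(v(-2, 6))*U(h) = -162*2*I*√3*(-5/18) = -324*I*√3*(-5/18) = 90*I*√3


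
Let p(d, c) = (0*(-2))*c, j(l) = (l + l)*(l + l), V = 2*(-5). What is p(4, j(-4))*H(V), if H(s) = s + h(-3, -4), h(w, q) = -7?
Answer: 0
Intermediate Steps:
V = -10
j(l) = 4*l² (j(l) = (2*l)*(2*l) = 4*l²)
p(d, c) = 0 (p(d, c) = 0*c = 0)
H(s) = -7 + s (H(s) = s - 7 = -7 + s)
p(4, j(-4))*H(V) = 0*(-7 - 10) = 0*(-17) = 0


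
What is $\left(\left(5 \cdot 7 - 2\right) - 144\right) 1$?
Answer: $-111$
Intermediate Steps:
$\left(\left(5 \cdot 7 - 2\right) - 144\right) 1 = \left(\left(35 - 2\right) - 144\right) 1 = \left(33 - 144\right) 1 = \left(-111\right) 1 = -111$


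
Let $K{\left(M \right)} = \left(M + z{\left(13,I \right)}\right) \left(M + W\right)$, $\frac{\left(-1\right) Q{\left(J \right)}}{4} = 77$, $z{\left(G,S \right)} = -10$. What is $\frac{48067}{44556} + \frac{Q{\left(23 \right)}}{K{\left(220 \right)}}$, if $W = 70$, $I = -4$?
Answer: $\frac{34685203}{32303100} \approx 1.0737$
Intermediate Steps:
$Q{\left(J \right)} = -308$ ($Q{\left(J \right)} = \left(-4\right) 77 = -308$)
$K{\left(M \right)} = \left(-10 + M\right) \left(70 + M\right)$ ($K{\left(M \right)} = \left(M - 10\right) \left(M + 70\right) = \left(-10 + M\right) \left(70 + M\right)$)
$\frac{48067}{44556} + \frac{Q{\left(23 \right)}}{K{\left(220 \right)}} = \frac{48067}{44556} - \frac{308}{-700 + 220^{2} + 60 \cdot 220} = 48067 \cdot \frac{1}{44556} - \frac{308}{-700 + 48400 + 13200} = \frac{48067}{44556} - \frac{308}{60900} = \frac{48067}{44556} - \frac{11}{2175} = \frac{34685203}{32303100}$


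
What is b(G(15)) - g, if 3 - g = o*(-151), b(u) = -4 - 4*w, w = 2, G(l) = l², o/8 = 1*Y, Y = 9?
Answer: -10887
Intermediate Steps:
o = 72 (o = 8*(1*9) = 8*9 = 72)
b(u) = -12 (b(u) = -4 - 4*2 = -4 - 8 = -12)
g = 10875 (g = 3 - 72*(-151) = 3 - 1*(-10872) = 3 + 10872 = 10875)
b(G(15)) - g = -12 - 1*10875 = -12 - 10875 = -10887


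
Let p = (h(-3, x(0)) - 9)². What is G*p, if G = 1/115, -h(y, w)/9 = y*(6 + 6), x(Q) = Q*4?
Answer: 19845/23 ≈ 862.83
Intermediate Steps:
x(Q) = 4*Q
h(y, w) = -108*y (h(y, w) = -9*y*(6 + 6) = -9*y*12 = -108*y)
G = 1/115 ≈ 0.0086956
p = 99225 (p = (-108*(-3) - 9)² = (324 - 9)² = 315² = 99225)
G*p = (1/115)*99225 = 19845/23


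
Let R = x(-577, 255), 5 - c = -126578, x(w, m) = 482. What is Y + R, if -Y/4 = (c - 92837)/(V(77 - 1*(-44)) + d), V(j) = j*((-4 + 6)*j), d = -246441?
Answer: 104805622/217159 ≈ 482.62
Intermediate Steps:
c = 126583 (c = 5 - 1*(-126578) = 5 + 126578 = 126583)
R = 482
V(j) = 2*j² (V(j) = j*(2*j) = 2*j²)
Y = 134984/217159 (Y = -4*(126583 - 92837)/(2*(77 - 1*(-44))² - 246441) = -134984/(2*(77 + 44)² - 246441) = -134984/(2*121² - 246441) = -134984/(2*14641 - 246441) = -134984/(29282 - 246441) = -134984/(-217159) = -134984*(-1)/217159 = -4*(-33746/217159) = 134984/217159 ≈ 0.62159)
Y + R = 134984/217159 + 482 = 104805622/217159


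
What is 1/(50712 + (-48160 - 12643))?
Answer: -1/10091 ≈ -9.9098e-5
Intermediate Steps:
1/(50712 + (-48160 - 12643)) = 1/(50712 - 60803) = 1/(-10091) = -1/10091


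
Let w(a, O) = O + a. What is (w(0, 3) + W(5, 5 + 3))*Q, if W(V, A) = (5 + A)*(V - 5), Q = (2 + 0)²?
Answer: 12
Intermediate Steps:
Q = 4 (Q = 2² = 4)
W(V, A) = (-5 + V)*(5 + A) (W(V, A) = (5 + A)*(-5 + V) = (-5 + V)*(5 + A))
(w(0, 3) + W(5, 5 + 3))*Q = ((3 + 0) + (-25 - 5*(5 + 3) + 5*5 + (5 + 3)*5))*4 = (3 + (-25 - 5*8 + 25 + 8*5))*4 = (3 + (-25 - 40 + 25 + 40))*4 = (3 + 0)*4 = 3*4 = 12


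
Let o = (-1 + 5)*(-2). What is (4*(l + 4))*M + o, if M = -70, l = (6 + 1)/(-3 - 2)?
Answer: -736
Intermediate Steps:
l = -7/5 (l = 7/(-5) = 7*(-⅕) = -7/5 ≈ -1.4000)
o = -8 (o = 4*(-2) = -8)
(4*(l + 4))*M + o = (4*(-7/5 + 4))*(-70) - 8 = (4*(13/5))*(-70) - 8 = (52/5)*(-70) - 8 = -728 - 8 = -736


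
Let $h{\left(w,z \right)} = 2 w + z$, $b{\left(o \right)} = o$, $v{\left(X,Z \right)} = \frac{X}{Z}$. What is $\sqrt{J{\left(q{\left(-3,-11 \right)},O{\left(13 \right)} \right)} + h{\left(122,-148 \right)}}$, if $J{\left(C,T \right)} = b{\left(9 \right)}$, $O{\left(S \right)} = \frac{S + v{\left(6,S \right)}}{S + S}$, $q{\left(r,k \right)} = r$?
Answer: $\sqrt{105} \approx 10.247$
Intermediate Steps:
$O{\left(S \right)} = \frac{S + \frac{6}{S}}{2 S}$ ($O{\left(S \right)} = \frac{S + \frac{6}{S}}{S + S} = \frac{S + \frac{6}{S}}{2 S}$)
$h{\left(w,z \right)} = z + 2 w$
$J{\left(C,T \right)} = 9$
$\sqrt{J{\left(q{\left(-3,-11 \right)},O{\left(13 \right)} \right)} + h{\left(122,-148 \right)}} = \sqrt{9 + \left(-148 + 2 \cdot 122\right)} = \sqrt{9 + \left(-148 + 244\right)} = \sqrt{9 + 96} = \sqrt{105}$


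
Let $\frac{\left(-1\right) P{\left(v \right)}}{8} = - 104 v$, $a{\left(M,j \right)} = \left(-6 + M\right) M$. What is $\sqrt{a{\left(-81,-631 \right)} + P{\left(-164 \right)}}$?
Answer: $i \sqrt{129401} \approx 359.72 i$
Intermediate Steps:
$a{\left(M,j \right)} = M \left(-6 + M\right)$
$P{\left(v \right)} = 832 v$ ($P{\left(v \right)} = - 8 \left(- 104 v\right) = 832 v$)
$\sqrt{a{\left(-81,-631 \right)} + P{\left(-164 \right)}} = \sqrt{- 81 \left(-6 - 81\right) + 832 \left(-164\right)} = \sqrt{\left(-81\right) \left(-87\right) - 136448} = \sqrt{7047 - 136448} = \sqrt{-129401} = i \sqrt{129401}$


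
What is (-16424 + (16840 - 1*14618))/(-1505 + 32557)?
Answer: -7101/15526 ≈ -0.45736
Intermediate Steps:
(-16424 + (16840 - 1*14618))/(-1505 + 32557) = (-16424 + (16840 - 14618))/31052 = (-16424 + 2222)*(1/31052) = -14202*1/31052 = -7101/15526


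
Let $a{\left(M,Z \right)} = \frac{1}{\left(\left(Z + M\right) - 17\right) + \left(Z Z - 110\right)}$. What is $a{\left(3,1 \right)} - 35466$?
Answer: $- \frac{4326853}{122} \approx -35466.0$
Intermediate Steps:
$a{\left(M,Z \right)} = \frac{1}{-127 + M + Z + Z^{2}}$ ($a{\left(M,Z \right)} = \frac{1}{\left(\left(M + Z\right) - 17\right) + \left(Z^{2} - 110\right)} = \frac{1}{\left(-17 + M + Z\right) + \left(-110 + Z^{2}\right)} = \frac{1}{-127 + M + Z + Z^{2}}$)
$a{\left(3,1 \right)} - 35466 = \frac{1}{-127 + 3 + 1 + 1^{2}} - 35466 = \frac{1}{-127 + 3 + 1 + 1} - 35466 = \frac{1}{-122} - 35466 = - \frac{1}{122} - 35466 = - \frac{4326853}{122}$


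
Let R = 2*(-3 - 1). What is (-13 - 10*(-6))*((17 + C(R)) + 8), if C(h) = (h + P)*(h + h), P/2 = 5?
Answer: -329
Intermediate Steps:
P = 10 (P = 2*5 = 10)
R = -8 (R = 2*(-4) = -8)
C(h) = 2*h*(10 + h) (C(h) = (h + 10)*(h + h) = (10 + h)*(2*h) = 2*h*(10 + h))
(-13 - 10*(-6))*((17 + C(R)) + 8) = (-13 - 10*(-6))*((17 + 2*(-8)*(10 - 8)) + 8) = (-13 + 60)*((17 + 2*(-8)*2) + 8) = 47*((17 - 32) + 8) = 47*(-15 + 8) = 47*(-7) = -329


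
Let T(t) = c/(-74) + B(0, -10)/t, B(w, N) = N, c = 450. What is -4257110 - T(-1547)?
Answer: -243672371585/57239 ≈ -4.2571e+6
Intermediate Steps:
T(t) = -225/37 - 10/t (T(t) = 450/(-74) - 10/t = 450*(-1/74) - 10/t = -225/37 - 10/t)
-4257110 - T(-1547) = -4257110 - (-225/37 - 10/(-1547)) = -4257110 - (-225/37 - 10*(-1/1547)) = -4257110 - (-225/37 + 10/1547) = -4257110 - 1*(-347705/57239) = -4257110 + 347705/57239 = -243672371585/57239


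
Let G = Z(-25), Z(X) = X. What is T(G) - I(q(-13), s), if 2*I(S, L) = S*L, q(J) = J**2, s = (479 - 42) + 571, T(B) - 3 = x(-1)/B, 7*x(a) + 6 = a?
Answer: -2129324/25 ≈ -85173.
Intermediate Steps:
x(a) = -6/7 + a/7
G = -25
T(B) = 3 - 1/B (T(B) = 3 + (-6/7 + (1/7)*(-1))/B = 3 + (-6/7 - 1/7)/B = 3 - 1/B)
s = 1008 (s = 437 + 571 = 1008)
I(S, L) = L*S/2 (I(S, L) = (S*L)/2 = (L*S)/2 = L*S/2)
T(G) - I(q(-13), s) = (3 - 1/(-25)) - 1008*(-13)**2/2 = (3 - 1*(-1/25)) - 1008*169/2 = (3 + 1/25) - 1*85176 = 76/25 - 85176 = -2129324/25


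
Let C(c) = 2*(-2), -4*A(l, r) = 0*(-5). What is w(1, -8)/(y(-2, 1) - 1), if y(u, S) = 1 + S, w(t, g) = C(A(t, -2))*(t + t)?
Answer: -8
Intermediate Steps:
A(l, r) = 0 (A(l, r) = -0*(-5) = -1/4*0 = 0)
C(c) = -4
w(t, g) = -8*t (w(t, g) = -4*(t + t) = -8*t)
w(1, -8)/(y(-2, 1) - 1) = (-8*1)/((1 + 1) - 1) = -8/(2 - 1) = -8/1 = -8*1 = -8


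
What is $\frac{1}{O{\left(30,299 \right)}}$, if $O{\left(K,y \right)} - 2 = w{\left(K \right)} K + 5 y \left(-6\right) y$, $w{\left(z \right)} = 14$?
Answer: $- \frac{1}{2681608} \approx -3.7291 \cdot 10^{-7}$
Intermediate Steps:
$O{\left(K,y \right)} = 2 - 30 y^{2} + 14 K$ ($O{\left(K,y \right)} = 2 + \left(14 K + 5 y \left(-6\right) y\right) = 2 + \left(14 K + - 30 y y\right) = 2 + \left(14 K - 30 y^{2}\right) = 2 + \left(- 30 y^{2} + 14 K\right) = 2 - 30 y^{2} + 14 K$)
$\frac{1}{O{\left(30,299 \right)}} = \frac{1}{2 - 30 \cdot 299^{2} + 14 \cdot 30} = \frac{1}{2 - 2682030 + 420} = \frac{1}{-2681608} = - \frac{1}{2681608}$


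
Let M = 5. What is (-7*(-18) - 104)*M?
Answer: 110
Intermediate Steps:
(-7*(-18) - 104)*M = (-7*(-18) - 104)*5 = (126 - 104)*5 = 22*5 = 110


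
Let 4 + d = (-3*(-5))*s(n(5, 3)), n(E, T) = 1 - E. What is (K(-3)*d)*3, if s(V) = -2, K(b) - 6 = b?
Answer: -306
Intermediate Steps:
K(b) = 6 + b
d = -34 (d = -4 - 3*(-5)*(-2) = -4 + 15*(-2) = -4 - 30 = -34)
(K(-3)*d)*3 = ((6 - 3)*(-34))*3 = (3*(-34))*3 = -102*3 = -306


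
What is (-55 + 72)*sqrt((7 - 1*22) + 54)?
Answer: 17*sqrt(39) ≈ 106.16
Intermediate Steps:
(-55 + 72)*sqrt((7 - 1*22) + 54) = 17*sqrt((7 - 22) + 54) = 17*sqrt(-15 + 54) = 17*sqrt(39)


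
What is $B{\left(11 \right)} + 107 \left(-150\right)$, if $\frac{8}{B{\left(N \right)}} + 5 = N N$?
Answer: $- \frac{465448}{29} \approx -16050.0$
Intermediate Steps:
$B{\left(N \right)} = \frac{8}{-5 + N^{2}}$ ($B{\left(N \right)} = \frac{8}{-5 + N N} = \frac{8}{-5 + N^{2}}$)
$B{\left(11 \right)} + 107 \left(-150\right) = \frac{8}{-5 + 11^{2}} + 107 \left(-150\right) = \frac{8}{-5 + 121} - 16050 = \frac{8}{116} - 16050 = 8 \cdot \frac{1}{116} - 16050 = \frac{2}{29} - 16050 = - \frac{465448}{29}$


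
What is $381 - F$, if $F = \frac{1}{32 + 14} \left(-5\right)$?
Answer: $\frac{17531}{46} \approx 381.11$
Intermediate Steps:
$F = - \frac{5}{46}$ ($F = \frac{1}{46} \left(-5\right) = - \frac{5}{46} \approx -0.1087$)
$381 - F = 381 - - \frac{5}{46} = 381 + \frac{5}{46} = \frac{17531}{46}$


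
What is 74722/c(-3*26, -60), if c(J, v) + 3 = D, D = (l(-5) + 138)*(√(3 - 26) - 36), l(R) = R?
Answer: -178996551/11680264 - 4969013*I*√23/11680264 ≈ -15.325 - 2.0402*I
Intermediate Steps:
D = -4788 + 133*I*√23 (D = (-5 + 138)*(√(3 - 26) - 36) = 133*(√(-23) - 36) = 133*(I*√23 - 36) = 133*(-36 + I*√23) = -4788 + 133*I*√23 ≈ -4788.0 + 637.85*I)
c(J, v) = -4791 + 133*I*√23 (c(J, v) = -3 + (-4788 + 133*I*√23) = -4791 + 133*I*√23)
74722/c(-3*26, -60) = 74722/(-4791 + 133*I*√23)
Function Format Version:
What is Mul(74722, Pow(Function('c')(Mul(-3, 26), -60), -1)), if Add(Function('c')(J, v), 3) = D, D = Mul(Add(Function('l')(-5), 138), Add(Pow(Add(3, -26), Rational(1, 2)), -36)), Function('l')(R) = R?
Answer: Add(Rational(-178996551, 11680264), Mul(Rational(-4969013, 11680264), I, Pow(23, Rational(1, 2)))) ≈ Add(-15.325, Mul(-2.0402, I))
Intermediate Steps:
D = Add(-4788, Mul(133, I, Pow(23, Rational(1, 2)))) (D = Mul(Add(-5, 138), Add(Pow(Add(3, -26), Rational(1, 2)), -36)) = Mul(133, Add(Pow(-23, Rational(1, 2)), -36)) = Mul(133, Add(Mul(I, Pow(23, Rational(1, 2))), -36)) = Mul(133, Add(-36, Mul(I, Pow(23, Rational(1, 2))))) = Add(-4788, Mul(133, I, Pow(23, Rational(1, 2)))) ≈ Add(-4788.0, Mul(637.85, I)))
Function('c')(J, v) = Add(-4791, Mul(133, I, Pow(23, Rational(1, 2)))) (Function('c')(J, v) = Add(-3, Add(-4788, Mul(133, I, Pow(23, Rational(1, 2))))) = Add(-4791, Mul(133, I, Pow(23, Rational(1, 2)))))
Mul(74722, Pow(Function('c')(Mul(-3, 26), -60), -1)) = Mul(74722, Pow(Add(-4791, Mul(133, I, Pow(23, Rational(1, 2)))), -1))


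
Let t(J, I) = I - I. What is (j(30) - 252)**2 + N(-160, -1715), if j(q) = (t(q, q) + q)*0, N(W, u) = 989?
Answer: 64493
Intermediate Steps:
t(J, I) = 0
j(q) = 0 (j(q) = (0 + q)*0 = q*0 = 0)
(j(30) - 252)**2 + N(-160, -1715) = (0 - 252)**2 + 989 = (-252)**2 + 989 = 63504 + 989 = 64493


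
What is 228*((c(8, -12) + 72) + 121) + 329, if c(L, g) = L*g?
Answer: 22445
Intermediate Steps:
228*((c(8, -12) + 72) + 121) + 329 = 228*((8*(-12) + 72) + 121) + 329 = 228*((-96 + 72) + 121) + 329 = 228*(-24 + 121) + 329 = 228*97 + 329 = 22116 + 329 = 22445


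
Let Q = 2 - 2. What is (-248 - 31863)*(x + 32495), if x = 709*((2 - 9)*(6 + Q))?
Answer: -87245587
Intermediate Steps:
Q = 0
x = -29778 (x = 709*((2 - 9)*(6 + 0)) = 709*(-7*6) = 709*(-42) = -29778)
(-248 - 31863)*(x + 32495) = (-248 - 31863)*(-29778 + 32495) = -32111*2717 = -87245587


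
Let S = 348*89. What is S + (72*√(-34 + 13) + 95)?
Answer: 31067 + 72*I*√21 ≈ 31067.0 + 329.95*I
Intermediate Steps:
S = 30972
S + (72*√(-34 + 13) + 95) = 30972 + (72*√(-34 + 13) + 95) = 30972 + (72*√(-21) + 95) = 30972 + (72*(I*√21) + 95) = 30972 + (72*I*√21 + 95) = 30972 + (95 + 72*I*√21) = 31067 + 72*I*√21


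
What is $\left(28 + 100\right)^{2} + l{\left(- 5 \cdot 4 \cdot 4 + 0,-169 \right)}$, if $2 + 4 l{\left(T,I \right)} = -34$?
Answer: $16375$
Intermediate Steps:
$l{\left(T,I \right)} = -9$ ($l{\left(T,I \right)} = - \frac{1}{2} + \frac{1}{4} \left(-34\right) = - \frac{1}{2} - \frac{17}{2} = -9$)
$\left(28 + 100\right)^{2} + l{\left(- 5 \cdot 4 \cdot 4 + 0,-169 \right)} = \left(28 + 100\right)^{2} - 9 = 128^{2} - 9 = 16384 - 9 = 16375$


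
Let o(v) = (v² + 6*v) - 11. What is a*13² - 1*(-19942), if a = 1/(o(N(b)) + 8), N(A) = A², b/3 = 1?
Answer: 2632513/132 ≈ 19943.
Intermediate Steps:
b = 3 (b = 3*1 = 3)
o(v) = -11 + v² + 6*v
a = 1/132 (a = 1/((-11 + (3²)² + 6*3²) + 8) = 1/((-11 + 9² + 6*9) + 8) = 1/((-11 + 81 + 54) + 8) = 1/(124 + 8) = 1/132 ≈ 0.0075758)
a*13² - 1*(-19942) = (1/132)*13² - 1*(-19942) = (1/132)*169 + 19942 = 169/132 + 19942 = 2632513/132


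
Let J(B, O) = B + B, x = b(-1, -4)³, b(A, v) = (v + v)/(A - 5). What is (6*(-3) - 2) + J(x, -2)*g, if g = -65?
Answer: -8860/27 ≈ -328.15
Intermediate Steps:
b(A, v) = 2*v/(-5 + A) (b(A, v) = (2*v)/(-5 + A) = 2*v/(-5 + A))
x = 64/27 (x = (2*(-4)/(-5 - 1))³ = (2*(-4)/(-6))³ = (2*(-4)*(-⅙))³ = (4/3)³ = 64/27 ≈ 2.3704)
J(B, O) = 2*B
(6*(-3) - 2) + J(x, -2)*g = (6*(-3) - 2) + (2*(64/27))*(-65) = (-18 - 2) + (128/27)*(-65) = -20 - 8320/27 = -8860/27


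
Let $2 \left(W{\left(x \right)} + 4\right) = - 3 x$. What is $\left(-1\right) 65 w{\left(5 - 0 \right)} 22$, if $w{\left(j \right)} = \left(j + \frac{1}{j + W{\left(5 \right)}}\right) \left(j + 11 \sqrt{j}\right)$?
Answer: $-34650 - 76230 \sqrt{5} \approx -2.0511 \cdot 10^{5}$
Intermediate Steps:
$W{\left(x \right)} = -4 - \frac{3 x}{2}$ ($W{\left(x \right)} = -4 + \frac{\left(-3\right) x}{2} = -4 - \frac{3 x}{2}$)
$w{\left(j \right)} = \left(j + \frac{1}{- \frac{23}{2} + j}\right) \left(j + 11 \sqrt{j}\right)$ ($w{\left(j \right)} = \left(j + \frac{1}{j - \frac{23}{2}}\right) \left(j + 11 \sqrt{j}\right) = \left(j + \frac{1}{- \frac{23}{2} + j}\right) \left(j + 11 \sqrt{j}\right)$)
$\left(-1\right) 65 w{\left(5 - 0 \right)} 22 = \left(-1\right) 65 \frac{- 253 \left(5 - 0\right)^{\frac{3}{2}} - 23 \left(5 - 0\right)^{2} + 2 \left(5 - 0\right) + 2 \left(5 - 0\right)^{3} + 22 \sqrt{5 - 0} + 22 \left(5 - 0\right)^{\frac{5}{2}}}{-23 + 2 \left(5 - 0\right)} 22 = - 65 \frac{- 253 \left(5 + 0\right)^{\frac{3}{2}} - 23 \left(5 + 0\right)^{2} + 2 \left(5 + 0\right) + 2 \left(5 + 0\right)^{3} + 22 \sqrt{5 + 0} + 22 \left(5 + 0\right)^{\frac{5}{2}}}{-23 + 2 \left(5 + 0\right)} 22 = - 65 \frac{- 253 \cdot 5^{\frac{3}{2}} - 23 \cdot 5^{2} + 2 \cdot 5 + 2 \cdot 5^{3} + 22 \sqrt{5} + 22 \cdot 5^{\frac{5}{2}}}{-23 + 2 \cdot 5} \cdot 22 = - 65 \frac{- 253 \cdot 5 \sqrt{5} - 575 + 10 + 2 \cdot 125 + 22 \sqrt{5} + 22 \cdot 25 \sqrt{5}}{-23 + 10} \cdot 22 = - 65 \frac{- 1265 \sqrt{5} - 575 + 10 + 250 + 22 \sqrt{5} + 550 \sqrt{5}}{-13} \cdot 22 = - 65 \left(- \frac{-315 - 693 \sqrt{5}}{13}\right) 22 = - 65 \left(\frac{315}{13} + \frac{693 \sqrt{5}}{13}\right) 22 = \left(-1575 - 3465 \sqrt{5}\right) 22 = -34650 - 76230 \sqrt{5}$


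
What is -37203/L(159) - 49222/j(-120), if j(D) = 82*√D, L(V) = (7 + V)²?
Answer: -37203/27556 + 24611*I*√30/2460 ≈ -1.3501 + 54.797*I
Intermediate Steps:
-37203/L(159) - 49222/j(-120) = -37203/(7 + 159)² - 49222*(-I*√30/4920) = -37203/(166²) - 49222*(-I*√30/4920) = -37203/27556 - 49222*(-I*√30/4920) = -37203*1/27556 - (-24611)*I*√30/2460 = -37203/27556 + 24611*I*√30/2460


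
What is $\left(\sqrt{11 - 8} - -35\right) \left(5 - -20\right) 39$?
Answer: $34125 + 975 \sqrt{3} \approx 35814.0$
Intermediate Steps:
$\left(\sqrt{11 - 8} - -35\right) \left(5 - -20\right) 39 = \left(\sqrt{3} + 35\right) \left(5 + 20\right) 39 = \left(35 + \sqrt{3}\right) 25 \cdot 39 = \left(875 + 25 \sqrt{3}\right) 39 = 34125 + 975 \sqrt{3}$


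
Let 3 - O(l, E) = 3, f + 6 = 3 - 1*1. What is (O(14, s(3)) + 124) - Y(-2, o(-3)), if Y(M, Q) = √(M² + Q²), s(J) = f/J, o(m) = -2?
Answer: 124 - 2*√2 ≈ 121.17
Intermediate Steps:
f = -4 (f = -6 + (3 - 1*1) = -6 + (3 - 1) = -6 + 2 = -4)
s(J) = -4/J
O(l, E) = 0 (O(l, E) = 3 - 1*3 = 3 - 3 = 0)
(O(14, s(3)) + 124) - Y(-2, o(-3)) = (0 + 124) - √((-2)² + (-2)²) = 124 - √(4 + 4) = 124 - √8 = 124 - 2*√2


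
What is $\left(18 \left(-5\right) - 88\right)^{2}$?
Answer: $31684$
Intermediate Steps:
$\left(18 \left(-5\right) - 88\right)^{2} = \left(-90 - 88\right)^{2} = \left(-178\right)^{2} = 31684$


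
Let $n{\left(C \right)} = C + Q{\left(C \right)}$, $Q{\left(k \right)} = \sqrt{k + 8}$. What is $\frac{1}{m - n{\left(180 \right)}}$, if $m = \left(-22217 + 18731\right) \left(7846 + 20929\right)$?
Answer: $- \frac{50154915}{5031030997314356} + \frac{\sqrt{47}}{5031030997314356} \approx -9.9691 \cdot 10^{-9}$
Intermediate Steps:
$Q{\left(k \right)} = \sqrt{8 + k}$
$n{\left(C \right)} = C + \sqrt{8 + C}$
$m = -100309650$ ($m = \left(-3486\right) 28775 = -100309650$)
$\frac{1}{m - n{\left(180 \right)}} = \frac{1}{-100309650 - \left(180 + \sqrt{8 + 180}\right)} = \frac{1}{-100309650 - \left(180 + \sqrt{188}\right)} = \frac{1}{-100309650 - \left(180 + 2 \sqrt{47}\right)} = \frac{1}{-100309830 - 2 \sqrt{47}}$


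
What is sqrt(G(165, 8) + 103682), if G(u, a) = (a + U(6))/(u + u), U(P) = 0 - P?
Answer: sqrt(2822742615)/165 ≈ 322.00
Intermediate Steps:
U(P) = -P
G(u, a) = (-6 + a)/(2*u) (G(u, a) = (a - 1*6)/(u + u) = (a - 6)/((2*u)) = (-6 + a)*(1/(2*u)) = (-6 + a)/(2*u))
sqrt(G(165, 8) + 103682) = sqrt((1/2)*(-6 + 8)/165 + 103682) = sqrt((1/2)*(1/165)*2 + 103682) = sqrt(1/165 + 103682) = sqrt(17107531/165) = sqrt(2822742615)/165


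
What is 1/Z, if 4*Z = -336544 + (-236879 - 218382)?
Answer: -4/791805 ≈ -5.0517e-6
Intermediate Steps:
Z = -791805/4 (Z = (-336544 + (-236879 - 218382))/4 = (-336544 - 455261)/4 = (¼)*(-791805) = -791805/4 ≈ -1.9795e+5)
1/Z = 1/(-791805/4) = -4/791805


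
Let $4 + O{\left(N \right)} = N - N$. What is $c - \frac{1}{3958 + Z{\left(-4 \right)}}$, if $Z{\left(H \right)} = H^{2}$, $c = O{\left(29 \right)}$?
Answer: $- \frac{15897}{3974} \approx -4.0003$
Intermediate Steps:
$O{\left(N \right)} = -4$ ($O{\left(N \right)} = -4 + \left(N - N\right) = -4 + 0 = -4$)
$c = -4$
$c - \frac{1}{3958 + Z{\left(-4 \right)}} = -4 - \frac{1}{3958 + \left(-4\right)^{2}} = -4 - \frac{1}{3958 + 16} = -4 - \frac{1}{3974} = - \frac{15897}{3974}$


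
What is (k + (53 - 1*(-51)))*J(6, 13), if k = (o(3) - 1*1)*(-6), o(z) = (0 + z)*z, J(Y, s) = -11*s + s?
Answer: -7280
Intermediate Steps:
J(Y, s) = -10*s
o(z) = z² (o(z) = z*z = z²)
k = -48 (k = (3² - 1*1)*(-6) = (9 - 1)*(-6) = 8*(-6) = -48)
(k + (53 - 1*(-51)))*J(6, 13) = (-48 + (53 - 1*(-51)))*(-10*13) = (-48 + (53 + 51))*(-130) = (-48 + 104)*(-130) = 56*(-130) = -7280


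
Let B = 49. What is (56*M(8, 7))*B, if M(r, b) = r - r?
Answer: 0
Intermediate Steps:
M(r, b) = 0
(56*M(8, 7))*B = (56*0)*49 = 0*49 = 0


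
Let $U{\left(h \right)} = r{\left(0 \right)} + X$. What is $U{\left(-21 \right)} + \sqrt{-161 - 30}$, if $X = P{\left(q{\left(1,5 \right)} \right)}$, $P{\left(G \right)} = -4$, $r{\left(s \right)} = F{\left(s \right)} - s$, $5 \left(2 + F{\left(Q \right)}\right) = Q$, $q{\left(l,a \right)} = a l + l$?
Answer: $-6 + i \sqrt{191} \approx -6.0 + 13.82 i$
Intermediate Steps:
$q{\left(l,a \right)} = l + a l$
$F{\left(Q \right)} = -2 + \frac{Q}{5}$
$r{\left(s \right)} = -2 - \frac{4 s}{5}$ ($r{\left(s \right)} = \left(-2 + \frac{s}{5}\right) - s = -2 - \frac{4 s}{5}$)
$X = -4$
$U{\left(h \right)} = -6$ ($U{\left(h \right)} = \left(-2 - 0\right) - 4 = \left(-2 + 0\right) - 4 = -2 - 4 = -6$)
$U{\left(-21 \right)} + \sqrt{-161 - 30} = -6 + \sqrt{-161 - 30} = -6 + \sqrt{-191} = -6 + i \sqrt{191}$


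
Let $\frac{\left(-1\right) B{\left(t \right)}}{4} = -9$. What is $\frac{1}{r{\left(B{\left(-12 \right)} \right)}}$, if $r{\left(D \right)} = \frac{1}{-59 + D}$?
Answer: $-23$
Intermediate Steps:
$B{\left(t \right)} = 36$ ($B{\left(t \right)} = \left(-4\right) \left(-9\right) = 36$)
$\frac{1}{r{\left(B{\left(-12 \right)} \right)}} = \frac{1}{\frac{1}{-59 + 36}} = \frac{1}{\frac{1}{-23}} = \frac{1}{- \frac{1}{23}} = -23$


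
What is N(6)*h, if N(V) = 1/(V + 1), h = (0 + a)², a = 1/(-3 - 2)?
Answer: 1/175 ≈ 0.0057143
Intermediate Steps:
a = -⅕ (a = 1/(-5) = -⅕ ≈ -0.20000)
h = 1/25 (h = (0 - ⅕)² = (-⅕)² = 1/25 ≈ 0.040000)
N(V) = 1/(1 + V)
N(6)*h = (1/25)/(1 + 6) = (1/25)/7 = (⅐)*(1/25) = 1/175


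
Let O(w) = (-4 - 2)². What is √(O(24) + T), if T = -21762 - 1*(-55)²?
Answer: I*√24751 ≈ 157.32*I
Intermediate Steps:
T = -24787 (T = -21762 - 1*3025 = -21762 - 3025 = -24787)
O(w) = 36 (O(w) = (-6)² = 36)
√(O(24) + T) = √(36 - 24787) = √(-24751) = I*√24751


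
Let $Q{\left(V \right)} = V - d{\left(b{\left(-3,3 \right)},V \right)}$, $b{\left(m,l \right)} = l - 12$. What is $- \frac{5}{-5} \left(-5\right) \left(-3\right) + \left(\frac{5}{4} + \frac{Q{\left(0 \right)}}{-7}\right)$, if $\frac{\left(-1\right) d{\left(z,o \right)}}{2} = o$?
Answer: $\frac{65}{4} \approx 16.25$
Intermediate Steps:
$b{\left(m,l \right)} = -12 + l$ ($b{\left(m,l \right)} = l - 12 = -12 + l$)
$d{\left(z,o \right)} = - 2 o$
$Q{\left(V \right)} = 3 V$ ($Q{\left(V \right)} = V - - 2 V = V + 2 V = 3 V$)
$- \frac{5}{-5} \left(-5\right) \left(-3\right) + \left(\frac{5}{4} + \frac{Q{\left(0 \right)}}{-7}\right) = - \frac{5}{-5} \left(-5\right) \left(-3\right) + \left(\frac{5}{4} + \frac{3 \cdot 0}{-7}\right) = \left(-5\right) \left(- \frac{1}{5}\right) \left(-5\right) \left(-3\right) + \left(5 \cdot \frac{1}{4} + 0 \left(- \frac{1}{7}\right)\right) = 1 \left(-5\right) \left(-3\right) + \left(\frac{5}{4} + 0\right) = \left(-5\right) \left(-3\right) + \frac{5}{4} = 15 + \frac{5}{4} = \frac{65}{4}$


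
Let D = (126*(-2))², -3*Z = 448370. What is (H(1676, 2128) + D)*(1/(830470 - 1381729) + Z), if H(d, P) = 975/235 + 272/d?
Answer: -103041798480621300703/10855943487 ≈ -9.4917e+9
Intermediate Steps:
Z = -448370/3 (Z = -⅓*448370 = -448370/3 ≈ -1.4946e+5)
H(d, P) = 195/47 + 272/d (H(d, P) = 975*(1/235) + 272/d = 195/47 + 272/d)
D = 63504 (D = (-252)² = 63504)
(H(1676, 2128) + D)*(1/(830470 - 1381729) + Z) = ((195/47 + 272/1676) + 63504)*(1/(830470 - 1381729) - 448370/3) = ((195/47 + 272*(1/1676)) + 63504)*(1/(-551259) - 448370/3) = ((195/47 + 68/419) + 63504)*(-1/551259 - 448370/3) = (84901/19693 + 63504)*(-82389332611/551259) = (1250669173/19693)*(-82389332611/551259) = -103041798480621300703/10855943487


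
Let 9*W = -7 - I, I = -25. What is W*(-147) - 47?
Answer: -341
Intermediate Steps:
W = 2 (W = (-7 - 1*(-25))/9 = (-7 + 25)/9 = (1/9)*18 = 2)
W*(-147) - 47 = 2*(-147) - 47 = -294 - 47 = -341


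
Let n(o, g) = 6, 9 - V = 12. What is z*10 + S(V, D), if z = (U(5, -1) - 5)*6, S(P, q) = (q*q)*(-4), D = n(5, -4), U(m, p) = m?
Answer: -144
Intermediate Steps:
V = -3 (V = 9 - 1*12 = 9 - 12 = -3)
D = 6
S(P, q) = -4*q² (S(P, q) = q²*(-4) = -4*q²)
z = 0 (z = (5 - 5)*6 = 0*6 = 0)
z*10 + S(V, D) = 0*10 - 4*6² = 0 - 4*36 = 0 - 144 = -144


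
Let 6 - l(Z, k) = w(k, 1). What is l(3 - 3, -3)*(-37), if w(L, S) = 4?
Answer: -74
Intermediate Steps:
l(Z, k) = 2 (l(Z, k) = 6 - 1*4 = 6 - 4 = 2)
l(3 - 3, -3)*(-37) = 2*(-37) = -74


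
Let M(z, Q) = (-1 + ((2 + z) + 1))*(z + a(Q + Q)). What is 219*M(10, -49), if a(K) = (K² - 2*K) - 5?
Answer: 25767540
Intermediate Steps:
a(K) = -5 + K² - 2*K
M(z, Q) = (2 + z)*(-5 + z - 4*Q + 4*Q²) (M(z, Q) = (-1 + ((2 + z) + 1))*(z + (-5 + (Q + Q)² - 2*(Q + Q))) = (-1 + (3 + z))*(z + (-5 + (2*Q)² - 4*Q)) = (2 + z)*(z + (-5 + 4*Q² - 4*Q)) = (2 + z)*(z + (-5 - 4*Q + 4*Q²)) = (2 + z)*(-5 + z - 4*Q + 4*Q²))
219*M(10, -49) = 219*(-10 + 10² - 8*(-49) + 2*10 + 8*(-49)² - 1*10*(5 - 4*(-49)² + 4*(-49))) = 219*(-10 + 100 + 392 + 20 + 8*2401 - 1*10*(5 - 4*2401 - 196)) = 219*(-10 + 100 + 392 + 20 + 19208 - 1*10*(5 - 9604 - 196)) = 219*(-10 + 100 + 392 + 20 + 19208 - 1*10*(-9795)) = 219*(-10 + 100 + 392 + 20 + 19208 + 97950) = 219*117660 = 25767540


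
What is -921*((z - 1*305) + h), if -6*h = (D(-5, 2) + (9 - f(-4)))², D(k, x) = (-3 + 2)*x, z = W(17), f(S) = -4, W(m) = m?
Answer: 567643/2 ≈ 2.8382e+5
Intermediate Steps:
z = 17
D(k, x) = -x
h = -121/6 (h = -(-1*2 + (9 - 1*(-4)))²/6 = -(-2 + (9 + 4))²/6 = -(-2 + 13)²/6 = -⅙*11² = -⅙*121 = -121/6 ≈ -20.167)
-921*((z - 1*305) + h) = -921*((17 - 1*305) - 121/6) = -921*((17 - 305) - 121/6) = -921*(-288 - 121/6) = -921*(-1849/6) = 567643/2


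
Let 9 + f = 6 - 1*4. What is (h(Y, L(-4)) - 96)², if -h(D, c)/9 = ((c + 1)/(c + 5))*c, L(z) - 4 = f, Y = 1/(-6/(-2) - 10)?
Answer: 15129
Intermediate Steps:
f = -7 (f = -9 + (6 - 1*4) = -9 + (6 - 4) = -9 + 2 = -7)
Y = -⅐ (Y = 1/(-6*(-½) - 10) = 1/(3 - 10) = 1/(-7) = -⅐ ≈ -0.14286)
L(z) = -3 (L(z) = 4 - 7 = -3)
h(D, c) = -9*c*(1 + c)/(5 + c) (h(D, c) = -9*(c + 1)/(c + 5)*c = -9*(1 + c)/(5 + c)*c = -9*c*(1 + c)/(5 + c))
(h(Y, L(-4)) - 96)² = (-9*(-3)*(1 - 3)/(5 - 3) - 96)² = (-9*(-3)*(-2)/2 - 96)² = (-9*(-3)*½*(-2) - 96)² = (-27 - 96)² = (-123)² = 15129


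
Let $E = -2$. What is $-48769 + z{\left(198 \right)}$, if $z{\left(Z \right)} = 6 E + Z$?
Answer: $-48583$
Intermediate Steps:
$z{\left(Z \right)} = -12 + Z$ ($z{\left(Z \right)} = 6 \left(-2\right) + Z = -12 + Z$)
$-48769 + z{\left(198 \right)} = -48769 + \left(-12 + 198\right) = -48769 + 186 = -48583$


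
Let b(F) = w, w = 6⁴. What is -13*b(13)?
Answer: -16848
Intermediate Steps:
w = 1296
b(F) = 1296
-13*b(13) = -13*1296 = -16848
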